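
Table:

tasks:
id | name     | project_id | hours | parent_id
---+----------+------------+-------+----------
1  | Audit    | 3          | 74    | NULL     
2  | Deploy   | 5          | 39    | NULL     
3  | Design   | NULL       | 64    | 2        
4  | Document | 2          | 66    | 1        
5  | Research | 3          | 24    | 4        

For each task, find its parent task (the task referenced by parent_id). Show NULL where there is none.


This is a self-join: tasks is joined to a second copy of itself, matching each row's parent_id to another row's id. Use LEFT JOIN so rows with parent_id=NULL are kept.
  - task 1 (Audit): parent_id=NULL -> NULL
  - task 2 (Deploy): parent_id=NULL -> NULL
  - task 3 (Design): parent_id=2 -> Deploy
  - task 4 (Document): parent_id=1 -> Audit
  - task 5 (Research): parent_id=4 -> Document

SQL:
SELECT a.name AS item, b.name AS parent
FROM tasks a
LEFT JOIN tasks b ON a.parent_id = b.id

Result:
item     | parent  
---------+---------
Audit    | NULL    
Deploy   | NULL    
Design   | Deploy  
Document | Audit   
Research | Document


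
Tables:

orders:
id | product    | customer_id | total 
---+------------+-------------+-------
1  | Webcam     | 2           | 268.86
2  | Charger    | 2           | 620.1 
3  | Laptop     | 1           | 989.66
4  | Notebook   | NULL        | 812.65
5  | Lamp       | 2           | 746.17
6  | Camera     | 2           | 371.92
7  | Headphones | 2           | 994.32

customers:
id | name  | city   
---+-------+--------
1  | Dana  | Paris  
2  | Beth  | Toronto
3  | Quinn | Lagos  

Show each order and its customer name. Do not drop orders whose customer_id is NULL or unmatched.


LEFT JOIN keeps every row from orders (the left table); where customer_id has no match in customers, the customer columns become NULL. Walk through each order:
  - order 1 (Webcam): customer_id=2 -> matches Beth
  - order 2 (Charger): customer_id=2 -> matches Beth
  - order 3 (Laptop): customer_id=1 -> matches Dana
  - order 4 (Notebook): customer_id=NULL, no match -> kept with NULL
  - order 5 (Lamp): customer_id=2 -> matches Beth
  - order 6 (Camera): customer_id=2 -> matches Beth
  - order 7 (Headphones): customer_id=2 -> matches Beth
All 7 rows appear; 1 has NULL customer.

SQL:
SELECT a.product, b.name AS customer
FROM orders a
LEFT JOIN customers b ON a.customer_id = b.id

Result:
product    | customer
-----------+---------
Webcam     | Beth    
Charger    | Beth    
Laptop     | Dana    
Notebook   | NULL    
Lamp       | Beth    
Camera     | Beth    
Headphones | Beth    


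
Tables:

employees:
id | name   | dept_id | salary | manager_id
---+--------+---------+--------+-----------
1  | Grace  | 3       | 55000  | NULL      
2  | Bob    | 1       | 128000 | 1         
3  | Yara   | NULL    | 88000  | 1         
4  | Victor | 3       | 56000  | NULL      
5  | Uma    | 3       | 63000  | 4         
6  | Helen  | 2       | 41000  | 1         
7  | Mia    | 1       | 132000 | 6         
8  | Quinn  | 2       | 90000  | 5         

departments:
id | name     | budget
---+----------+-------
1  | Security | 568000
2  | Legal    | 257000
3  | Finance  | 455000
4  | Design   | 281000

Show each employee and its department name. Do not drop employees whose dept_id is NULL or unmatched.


LEFT JOIN keeps every row from employees (the left table); where dept_id has no match in departments, the department columns become NULL. Walk through each employee:
  - employee 1 (Grace): dept_id=3 -> matches Finance
  - employee 2 (Bob): dept_id=1 -> matches Security
  - employee 3 (Yara): dept_id=NULL, no match -> kept with NULL
  - employee 4 (Victor): dept_id=3 -> matches Finance
  - employee 5 (Uma): dept_id=3 -> matches Finance
  - employee 6 (Helen): dept_id=2 -> matches Legal
  - employee 7 (Mia): dept_id=1 -> matches Security
  - employee 8 (Quinn): dept_id=2 -> matches Legal
All 8 rows appear; 1 has NULL department.

SQL:
SELECT a.name, b.name AS department
FROM employees a
LEFT JOIN departments b ON a.dept_id = b.id

Result:
name   | department
-------+-----------
Grace  | Finance   
Bob    | Security  
Yara   | NULL      
Victor | Finance   
Uma    | Finance   
Helen  | Legal     
Mia    | Security  
Quinn  | Legal     


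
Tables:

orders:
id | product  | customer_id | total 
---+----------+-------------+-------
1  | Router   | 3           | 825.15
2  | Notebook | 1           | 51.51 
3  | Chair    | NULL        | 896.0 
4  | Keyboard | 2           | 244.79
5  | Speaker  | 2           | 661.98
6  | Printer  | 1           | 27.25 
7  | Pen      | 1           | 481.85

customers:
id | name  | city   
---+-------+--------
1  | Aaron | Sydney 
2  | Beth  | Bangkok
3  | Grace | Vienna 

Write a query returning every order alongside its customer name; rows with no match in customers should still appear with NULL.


LEFT JOIN keeps every row from orders (the left table); where customer_id has no match in customers, the customer columns become NULL. Walk through each order:
  - order 1 (Router): customer_id=3 -> matches Grace
  - order 2 (Notebook): customer_id=1 -> matches Aaron
  - order 3 (Chair): customer_id=NULL, no match -> kept with NULL
  - order 4 (Keyboard): customer_id=2 -> matches Beth
  - order 5 (Speaker): customer_id=2 -> matches Beth
  - order 6 (Printer): customer_id=1 -> matches Aaron
  - order 7 (Pen): customer_id=1 -> matches Aaron
All 7 rows appear; 1 has NULL customer.

SQL:
SELECT a.product, b.name AS customer
FROM orders a
LEFT JOIN customers b ON a.customer_id = b.id

Result:
product  | customer
---------+---------
Router   | Grace   
Notebook | Aaron   
Chair    | NULL    
Keyboard | Beth    
Speaker  | Beth    
Printer  | Aaron   
Pen      | Aaron   


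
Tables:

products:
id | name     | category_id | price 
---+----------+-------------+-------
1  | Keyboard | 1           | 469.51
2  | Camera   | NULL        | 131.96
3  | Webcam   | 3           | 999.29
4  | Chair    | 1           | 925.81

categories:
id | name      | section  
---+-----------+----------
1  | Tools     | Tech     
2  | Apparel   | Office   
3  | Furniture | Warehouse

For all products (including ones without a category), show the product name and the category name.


LEFT JOIN keeps every row from products (the left table); where category_id has no match in categories, the category columns become NULL. Walk through each product:
  - product 1 (Keyboard): category_id=1 -> matches Tools
  - product 2 (Camera): category_id=NULL, no match -> kept with NULL
  - product 3 (Webcam): category_id=3 -> matches Furniture
  - product 4 (Chair): category_id=1 -> matches Tools
All 4 rows appear; 1 has NULL category.

SQL:
SELECT a.name, b.name AS category
FROM products a
LEFT JOIN categories b ON a.category_id = b.id

Result:
name     | category 
---------+----------
Keyboard | Tools    
Camera   | NULL     
Webcam   | Furniture
Chair    | Tools    


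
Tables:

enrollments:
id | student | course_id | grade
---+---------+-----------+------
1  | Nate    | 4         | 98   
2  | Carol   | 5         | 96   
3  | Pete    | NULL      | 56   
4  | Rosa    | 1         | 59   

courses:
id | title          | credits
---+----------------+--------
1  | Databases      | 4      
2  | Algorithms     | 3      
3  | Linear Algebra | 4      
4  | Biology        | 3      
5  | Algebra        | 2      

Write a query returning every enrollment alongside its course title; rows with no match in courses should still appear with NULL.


LEFT JOIN keeps every row from enrollments (the left table); where course_id has no match in courses, the course columns become NULL. Walk through each enrollment:
  - enrollment 1 (Nate): course_id=4 -> matches Biology
  - enrollment 2 (Carol): course_id=5 -> matches Algebra
  - enrollment 3 (Pete): course_id=NULL, no match -> kept with NULL
  - enrollment 4 (Rosa): course_id=1 -> matches Databases
All 4 rows appear; 1 has NULL course.

SQL:
SELECT a.student, b.title AS course
FROM enrollments a
LEFT JOIN courses b ON a.course_id = b.id

Result:
student | course   
--------+----------
Nate    | Biology  
Carol   | Algebra  
Pete    | NULL     
Rosa    | Databases


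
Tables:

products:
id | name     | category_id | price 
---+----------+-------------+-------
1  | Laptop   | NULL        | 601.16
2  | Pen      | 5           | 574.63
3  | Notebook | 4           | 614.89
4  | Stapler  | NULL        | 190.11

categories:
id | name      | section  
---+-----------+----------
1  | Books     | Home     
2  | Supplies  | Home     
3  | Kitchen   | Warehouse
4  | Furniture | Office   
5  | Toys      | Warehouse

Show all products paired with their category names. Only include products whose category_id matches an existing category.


INNER JOIN keeps only products rows whose category_id matches an id in categories. Walk through each product:
  - product 1 (Laptop): category_id=NULL, no match -> dropped
  - product 2 (Pen): category_id=5 -> matches Toys
  - product 3 (Notebook): category_id=4 -> matches Furniture
  - product 4 (Stapler): category_id=NULL, no match -> dropped
So 2 of 4 rows are dropped.

SQL:
SELECT a.name, b.name AS category
FROM products a
INNER JOIN categories b ON a.category_id = b.id

Result:
name     | category 
---------+----------
Pen      | Toys     
Notebook | Furniture


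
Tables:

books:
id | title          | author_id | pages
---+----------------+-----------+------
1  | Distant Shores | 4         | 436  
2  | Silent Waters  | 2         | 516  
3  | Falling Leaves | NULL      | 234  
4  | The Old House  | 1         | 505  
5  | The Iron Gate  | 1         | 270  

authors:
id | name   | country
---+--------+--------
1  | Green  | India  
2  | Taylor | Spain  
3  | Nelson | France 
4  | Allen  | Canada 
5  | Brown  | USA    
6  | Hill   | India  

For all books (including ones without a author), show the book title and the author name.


LEFT JOIN keeps every row from books (the left table); where author_id has no match in authors, the author columns become NULL. Walk through each book:
  - book 1 (Distant Shores): author_id=4 -> matches Allen
  - book 2 (Silent Waters): author_id=2 -> matches Taylor
  - book 3 (Falling Leaves): author_id=NULL, no match -> kept with NULL
  - book 4 (The Old House): author_id=1 -> matches Green
  - book 5 (The Iron Gate): author_id=1 -> matches Green
All 5 rows appear; 1 has NULL author.

SQL:
SELECT a.title, b.name AS author
FROM books a
LEFT JOIN authors b ON a.author_id = b.id

Result:
title          | author
---------------+-------
Distant Shores | Allen 
Silent Waters  | Taylor
Falling Leaves | NULL  
The Old House  | Green 
The Iron Gate  | Green 


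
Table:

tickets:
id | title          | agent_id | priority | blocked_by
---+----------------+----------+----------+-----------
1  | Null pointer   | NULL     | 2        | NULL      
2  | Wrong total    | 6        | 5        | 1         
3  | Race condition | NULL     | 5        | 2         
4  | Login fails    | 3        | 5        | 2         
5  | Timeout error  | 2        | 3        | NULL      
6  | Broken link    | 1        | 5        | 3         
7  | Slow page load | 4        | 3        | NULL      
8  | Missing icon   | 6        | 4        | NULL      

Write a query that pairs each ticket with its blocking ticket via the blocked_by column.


This is a self-join: tickets is joined to a second copy of itself, matching each row's blocked_by to another row's id. Use LEFT JOIN so rows with blocked_by=NULL are kept.
  - ticket 1 (Null pointer): blocked_by=NULL -> NULL
  - ticket 2 (Wrong total): blocked_by=1 -> Null pointer
  - ticket 3 (Race condition): blocked_by=2 -> Wrong total
  - ticket 4 (Login fails): blocked_by=2 -> Wrong total
  - ticket 5 (Timeout error): blocked_by=NULL -> NULL
  - ticket 6 (Broken link): blocked_by=3 -> Race condition
  - ticket 7 (Slow page load): blocked_by=NULL -> NULL
  - ticket 8 (Missing icon): blocked_by=NULL -> NULL

SQL:
SELECT a.title AS item, b.title AS blocked_by
FROM tickets a
LEFT JOIN tickets b ON a.blocked_by = b.id

Result:
item           | blocked_by    
---------------+---------------
Null pointer   | NULL          
Wrong total    | Null pointer  
Race condition | Wrong total   
Login fails    | Wrong total   
Timeout error  | NULL          
Broken link    | Race condition
Slow page load | NULL          
Missing icon   | NULL          


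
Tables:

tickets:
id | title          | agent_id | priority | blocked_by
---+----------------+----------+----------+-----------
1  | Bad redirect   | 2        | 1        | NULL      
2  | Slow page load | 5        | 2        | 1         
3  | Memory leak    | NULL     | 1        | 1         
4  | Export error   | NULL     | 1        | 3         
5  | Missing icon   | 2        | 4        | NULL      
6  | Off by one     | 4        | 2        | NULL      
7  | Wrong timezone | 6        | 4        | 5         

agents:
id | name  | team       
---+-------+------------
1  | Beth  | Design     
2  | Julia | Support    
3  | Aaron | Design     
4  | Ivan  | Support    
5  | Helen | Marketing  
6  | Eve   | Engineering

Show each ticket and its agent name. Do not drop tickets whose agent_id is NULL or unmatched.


LEFT JOIN keeps every row from tickets (the left table); where agent_id has no match in agents, the agent columns become NULL. Walk through each ticket:
  - ticket 1 (Bad redirect): agent_id=2 -> matches Julia
  - ticket 2 (Slow page load): agent_id=5 -> matches Helen
  - ticket 3 (Memory leak): agent_id=NULL, no match -> kept with NULL
  - ticket 4 (Export error): agent_id=NULL, no match -> kept with NULL
  - ticket 5 (Missing icon): agent_id=2 -> matches Julia
  - ticket 6 (Off by one): agent_id=4 -> matches Ivan
  - ticket 7 (Wrong timezone): agent_id=6 -> matches Eve
All 7 rows appear; 2 have NULL agent.

SQL:
SELECT a.title, b.name AS agent
FROM tickets a
LEFT JOIN agents b ON a.agent_id = b.id

Result:
title          | agent
---------------+------
Bad redirect   | Julia
Slow page load | Helen
Memory leak    | NULL 
Export error   | NULL 
Missing icon   | Julia
Off by one     | Ivan 
Wrong timezone | Eve  


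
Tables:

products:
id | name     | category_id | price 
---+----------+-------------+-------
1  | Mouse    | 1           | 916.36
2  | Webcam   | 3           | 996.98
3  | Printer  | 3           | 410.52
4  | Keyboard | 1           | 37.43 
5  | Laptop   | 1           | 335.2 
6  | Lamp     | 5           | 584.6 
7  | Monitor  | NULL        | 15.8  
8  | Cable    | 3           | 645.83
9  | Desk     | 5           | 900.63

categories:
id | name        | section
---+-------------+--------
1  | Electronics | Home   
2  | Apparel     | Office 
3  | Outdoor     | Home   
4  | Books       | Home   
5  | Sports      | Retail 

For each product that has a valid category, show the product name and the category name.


INNER JOIN keeps only products rows whose category_id matches an id in categories. Walk through each product:
  - product 1 (Mouse): category_id=1 -> matches Electronics
  - product 2 (Webcam): category_id=3 -> matches Outdoor
  - product 3 (Printer): category_id=3 -> matches Outdoor
  - product 4 (Keyboard): category_id=1 -> matches Electronics
  - product 5 (Laptop): category_id=1 -> matches Electronics
  - product 6 (Lamp): category_id=5 -> matches Sports
  - product 7 (Monitor): category_id=NULL, no match -> dropped
  - product 8 (Cable): category_id=3 -> matches Outdoor
  - product 9 (Desk): category_id=5 -> matches Sports
So 1 of 9 rows is dropped.

SQL:
SELECT a.name, b.name AS category
FROM products a
INNER JOIN categories b ON a.category_id = b.id

Result:
name     | category   
---------+------------
Mouse    | Electronics
Webcam   | Outdoor    
Printer  | Outdoor    
Keyboard | Electronics
Laptop   | Electronics
Lamp     | Sports     
Cable    | Outdoor    
Desk     | Sports     


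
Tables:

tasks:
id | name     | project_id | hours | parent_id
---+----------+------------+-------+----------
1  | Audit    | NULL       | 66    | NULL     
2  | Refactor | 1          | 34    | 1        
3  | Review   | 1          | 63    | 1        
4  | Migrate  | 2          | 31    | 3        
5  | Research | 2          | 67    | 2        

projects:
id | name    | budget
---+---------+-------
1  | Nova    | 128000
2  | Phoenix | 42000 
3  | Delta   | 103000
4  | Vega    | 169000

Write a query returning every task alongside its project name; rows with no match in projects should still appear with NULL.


LEFT JOIN keeps every row from tasks (the left table); where project_id has no match in projects, the project columns become NULL. Walk through each task:
  - task 1 (Audit): project_id=NULL, no match -> kept with NULL
  - task 2 (Refactor): project_id=1 -> matches Nova
  - task 3 (Review): project_id=1 -> matches Nova
  - task 4 (Migrate): project_id=2 -> matches Phoenix
  - task 5 (Research): project_id=2 -> matches Phoenix
All 5 rows appear; 1 has NULL project.

SQL:
SELECT a.name, b.name AS project
FROM tasks a
LEFT JOIN projects b ON a.project_id = b.id

Result:
name     | project
---------+--------
Audit    | NULL   
Refactor | Nova   
Review   | Nova   
Migrate  | Phoenix
Research | Phoenix


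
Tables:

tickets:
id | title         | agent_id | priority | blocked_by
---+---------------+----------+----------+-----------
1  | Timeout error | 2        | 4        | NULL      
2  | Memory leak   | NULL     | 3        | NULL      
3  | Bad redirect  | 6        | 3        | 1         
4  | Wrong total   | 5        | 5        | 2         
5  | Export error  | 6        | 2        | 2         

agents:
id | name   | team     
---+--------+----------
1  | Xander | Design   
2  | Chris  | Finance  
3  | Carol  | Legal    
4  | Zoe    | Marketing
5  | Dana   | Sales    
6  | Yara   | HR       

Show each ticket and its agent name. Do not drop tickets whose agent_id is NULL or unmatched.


LEFT JOIN keeps every row from tickets (the left table); where agent_id has no match in agents, the agent columns become NULL. Walk through each ticket:
  - ticket 1 (Timeout error): agent_id=2 -> matches Chris
  - ticket 2 (Memory leak): agent_id=NULL, no match -> kept with NULL
  - ticket 3 (Bad redirect): agent_id=6 -> matches Yara
  - ticket 4 (Wrong total): agent_id=5 -> matches Dana
  - ticket 5 (Export error): agent_id=6 -> matches Yara
All 5 rows appear; 1 has NULL agent.

SQL:
SELECT a.title, b.name AS agent
FROM tickets a
LEFT JOIN agents b ON a.agent_id = b.id

Result:
title         | agent
--------------+------
Timeout error | Chris
Memory leak   | NULL 
Bad redirect  | Yara 
Wrong total   | Dana 
Export error  | Yara 


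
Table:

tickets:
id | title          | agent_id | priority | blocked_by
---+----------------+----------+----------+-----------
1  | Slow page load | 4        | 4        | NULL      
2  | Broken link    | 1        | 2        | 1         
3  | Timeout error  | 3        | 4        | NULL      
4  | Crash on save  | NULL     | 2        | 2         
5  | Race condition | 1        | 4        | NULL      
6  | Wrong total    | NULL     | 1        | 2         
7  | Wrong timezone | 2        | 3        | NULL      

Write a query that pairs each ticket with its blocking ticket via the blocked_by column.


This is a self-join: tickets is joined to a second copy of itself, matching each row's blocked_by to another row's id. Use LEFT JOIN so rows with blocked_by=NULL are kept.
  - ticket 1 (Slow page load): blocked_by=NULL -> NULL
  - ticket 2 (Broken link): blocked_by=1 -> Slow page load
  - ticket 3 (Timeout error): blocked_by=NULL -> NULL
  - ticket 4 (Crash on save): blocked_by=2 -> Broken link
  - ticket 5 (Race condition): blocked_by=NULL -> NULL
  - ticket 6 (Wrong total): blocked_by=2 -> Broken link
  - ticket 7 (Wrong timezone): blocked_by=NULL -> NULL

SQL:
SELECT a.title AS item, b.title AS blocked_by
FROM tickets a
LEFT JOIN tickets b ON a.blocked_by = b.id

Result:
item           | blocked_by    
---------------+---------------
Slow page load | NULL          
Broken link    | Slow page load
Timeout error  | NULL          
Crash on save  | Broken link   
Race condition | NULL          
Wrong total    | Broken link   
Wrong timezone | NULL          


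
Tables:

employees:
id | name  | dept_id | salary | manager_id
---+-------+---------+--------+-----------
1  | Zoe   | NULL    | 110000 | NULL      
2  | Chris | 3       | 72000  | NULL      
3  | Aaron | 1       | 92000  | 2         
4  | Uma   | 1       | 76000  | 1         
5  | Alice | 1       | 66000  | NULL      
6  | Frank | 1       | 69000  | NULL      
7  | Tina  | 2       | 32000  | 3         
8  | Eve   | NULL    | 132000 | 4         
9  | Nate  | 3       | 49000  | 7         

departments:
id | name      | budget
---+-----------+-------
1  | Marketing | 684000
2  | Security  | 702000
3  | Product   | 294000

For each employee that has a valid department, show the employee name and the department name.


INNER JOIN keeps only employees rows whose dept_id matches an id in departments. Walk through each employee:
  - employee 1 (Zoe): dept_id=NULL, no match -> dropped
  - employee 2 (Chris): dept_id=3 -> matches Product
  - employee 3 (Aaron): dept_id=1 -> matches Marketing
  - employee 4 (Uma): dept_id=1 -> matches Marketing
  - employee 5 (Alice): dept_id=1 -> matches Marketing
  - employee 6 (Frank): dept_id=1 -> matches Marketing
  - employee 7 (Tina): dept_id=2 -> matches Security
  - employee 8 (Eve): dept_id=NULL, no match -> dropped
  - employee 9 (Nate): dept_id=3 -> matches Product
So 2 of 9 rows are dropped.

SQL:
SELECT a.name, b.name AS department
FROM employees a
INNER JOIN departments b ON a.dept_id = b.id

Result:
name  | department
------+-----------
Chris | Product   
Aaron | Marketing 
Uma   | Marketing 
Alice | Marketing 
Frank | Marketing 
Tina  | Security  
Nate  | Product   


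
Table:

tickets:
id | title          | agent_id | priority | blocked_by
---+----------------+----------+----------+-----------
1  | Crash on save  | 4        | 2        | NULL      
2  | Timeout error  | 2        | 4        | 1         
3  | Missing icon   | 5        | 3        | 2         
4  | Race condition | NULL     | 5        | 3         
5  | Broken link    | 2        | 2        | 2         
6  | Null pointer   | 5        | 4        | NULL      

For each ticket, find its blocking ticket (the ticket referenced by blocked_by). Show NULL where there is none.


This is a self-join: tickets is joined to a second copy of itself, matching each row's blocked_by to another row's id. Use LEFT JOIN so rows with blocked_by=NULL are kept.
  - ticket 1 (Crash on save): blocked_by=NULL -> NULL
  - ticket 2 (Timeout error): blocked_by=1 -> Crash on save
  - ticket 3 (Missing icon): blocked_by=2 -> Timeout error
  - ticket 4 (Race condition): blocked_by=3 -> Missing icon
  - ticket 5 (Broken link): blocked_by=2 -> Timeout error
  - ticket 6 (Null pointer): blocked_by=NULL -> NULL

SQL:
SELECT a.title AS item, b.title AS blocked_by
FROM tickets a
LEFT JOIN tickets b ON a.blocked_by = b.id

Result:
item           | blocked_by   
---------------+--------------
Crash on save  | NULL         
Timeout error  | Crash on save
Missing icon   | Timeout error
Race condition | Missing icon 
Broken link    | Timeout error
Null pointer   | NULL         


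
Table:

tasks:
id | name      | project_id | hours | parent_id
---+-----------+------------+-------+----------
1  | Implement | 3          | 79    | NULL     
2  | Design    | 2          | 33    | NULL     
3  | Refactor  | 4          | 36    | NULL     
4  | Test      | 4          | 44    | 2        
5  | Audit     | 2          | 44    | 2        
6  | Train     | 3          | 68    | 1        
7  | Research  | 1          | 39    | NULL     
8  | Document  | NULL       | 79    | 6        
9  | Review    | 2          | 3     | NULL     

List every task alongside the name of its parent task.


This is a self-join: tasks is joined to a second copy of itself, matching each row's parent_id to another row's id. Use LEFT JOIN so rows with parent_id=NULL are kept.
  - task 1 (Implement): parent_id=NULL -> NULL
  - task 2 (Design): parent_id=NULL -> NULL
  - task 3 (Refactor): parent_id=NULL -> NULL
  - task 4 (Test): parent_id=2 -> Design
  - task 5 (Audit): parent_id=2 -> Design
  - task 6 (Train): parent_id=1 -> Implement
  - task 7 (Research): parent_id=NULL -> NULL
  - task 8 (Document): parent_id=6 -> Train
  - task 9 (Review): parent_id=NULL -> NULL

SQL:
SELECT a.name AS item, b.name AS parent
FROM tasks a
LEFT JOIN tasks b ON a.parent_id = b.id

Result:
item      | parent   
----------+----------
Implement | NULL     
Design    | NULL     
Refactor  | NULL     
Test      | Design   
Audit     | Design   
Train     | Implement
Research  | NULL     
Document  | Train    
Review    | NULL     


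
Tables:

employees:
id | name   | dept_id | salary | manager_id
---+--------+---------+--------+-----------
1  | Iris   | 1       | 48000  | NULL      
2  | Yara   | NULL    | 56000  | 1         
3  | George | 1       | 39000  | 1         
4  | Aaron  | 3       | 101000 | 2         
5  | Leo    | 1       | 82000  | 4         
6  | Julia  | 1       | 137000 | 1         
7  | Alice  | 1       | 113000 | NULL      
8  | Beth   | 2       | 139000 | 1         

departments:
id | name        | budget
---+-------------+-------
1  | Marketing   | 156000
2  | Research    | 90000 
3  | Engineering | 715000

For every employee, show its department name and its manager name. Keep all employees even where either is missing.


Two LEFT JOINs from the same base table employees: one to departments via dept_id, one to employees itself via manager_id. Both are LEFT so every employee is preserved.
Match against departments:
  - employee 1 (Iris): dept_id=1 -> matches Marketing
  - employee 2 (Yara): dept_id=NULL, no match -> kept with NULL
  - employee 3 (George): dept_id=1 -> matches Marketing
  - employee 4 (Aaron): dept_id=3 -> matches Engineering
  - employee 5 (Leo): dept_id=1 -> matches Marketing
  - employee 6 (Julia): dept_id=1 -> matches Marketing
  - employee 7 (Alice): dept_id=1 -> matches Marketing
  - employee 8 (Beth): dept_id=2 -> matches Research
Match against employees (self):
  - employee 1 (Iris): manager_id=NULL -> NULL
  - employee 2 (Yara): manager_id=1 -> Iris
  - employee 3 (George): manager_id=1 -> Iris
  - employee 4 (Aaron): manager_id=2 -> Yara
  - employee 5 (Leo): manager_id=4 -> Aaron
  - employee 6 (Julia): manager_id=1 -> Iris
  - employee 7 (Alice): manager_id=NULL -> NULL
  - employee 8 (Beth): manager_id=1 -> Iris

SQL:
SELECT a.name, b.name AS department, c.name AS manager
FROM employees a
LEFT JOIN departments b ON a.dept_id = b.id
LEFT JOIN employees c ON a.manager_id = c.id

Result:
name   | department  | manager
-------+-------------+--------
Iris   | Marketing   | NULL   
Yara   | NULL        | Iris   
George | Marketing   | Iris   
Aaron  | Engineering | Yara   
Leo    | Marketing   | Aaron  
Julia  | Marketing   | Iris   
Alice  | Marketing   | NULL   
Beth   | Research    | Iris   


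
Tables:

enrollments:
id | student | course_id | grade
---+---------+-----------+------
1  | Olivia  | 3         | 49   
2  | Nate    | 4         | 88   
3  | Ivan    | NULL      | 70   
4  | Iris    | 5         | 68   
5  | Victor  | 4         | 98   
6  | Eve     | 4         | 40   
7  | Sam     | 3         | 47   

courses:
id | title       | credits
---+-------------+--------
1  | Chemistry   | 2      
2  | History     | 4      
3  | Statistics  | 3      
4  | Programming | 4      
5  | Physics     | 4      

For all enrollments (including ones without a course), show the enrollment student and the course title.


LEFT JOIN keeps every row from enrollments (the left table); where course_id has no match in courses, the course columns become NULL. Walk through each enrollment:
  - enrollment 1 (Olivia): course_id=3 -> matches Statistics
  - enrollment 2 (Nate): course_id=4 -> matches Programming
  - enrollment 3 (Ivan): course_id=NULL, no match -> kept with NULL
  - enrollment 4 (Iris): course_id=5 -> matches Physics
  - enrollment 5 (Victor): course_id=4 -> matches Programming
  - enrollment 6 (Eve): course_id=4 -> matches Programming
  - enrollment 7 (Sam): course_id=3 -> matches Statistics
All 7 rows appear; 1 has NULL course.

SQL:
SELECT a.student, b.title AS course
FROM enrollments a
LEFT JOIN courses b ON a.course_id = b.id

Result:
student | course     
--------+------------
Olivia  | Statistics 
Nate    | Programming
Ivan    | NULL       
Iris    | Physics    
Victor  | Programming
Eve     | Programming
Sam     | Statistics 


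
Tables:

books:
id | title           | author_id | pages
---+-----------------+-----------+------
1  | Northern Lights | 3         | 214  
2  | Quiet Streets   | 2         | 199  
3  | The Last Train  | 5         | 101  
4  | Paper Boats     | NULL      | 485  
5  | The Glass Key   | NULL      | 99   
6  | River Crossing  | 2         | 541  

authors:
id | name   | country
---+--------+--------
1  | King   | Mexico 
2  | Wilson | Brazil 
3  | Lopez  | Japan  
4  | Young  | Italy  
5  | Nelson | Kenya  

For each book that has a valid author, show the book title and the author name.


INNER JOIN keeps only books rows whose author_id matches an id in authors. Walk through each book:
  - book 1 (Northern Lights): author_id=3 -> matches Lopez
  - book 2 (Quiet Streets): author_id=2 -> matches Wilson
  - book 3 (The Last Train): author_id=5 -> matches Nelson
  - book 4 (Paper Boats): author_id=NULL, no match -> dropped
  - book 5 (The Glass Key): author_id=NULL, no match -> dropped
  - book 6 (River Crossing): author_id=2 -> matches Wilson
So 2 of 6 rows are dropped.

SQL:
SELECT a.title, b.name AS author
FROM books a
INNER JOIN authors b ON a.author_id = b.id

Result:
title           | author
----------------+-------
Northern Lights | Lopez 
Quiet Streets   | Wilson
The Last Train  | Nelson
River Crossing  | Wilson


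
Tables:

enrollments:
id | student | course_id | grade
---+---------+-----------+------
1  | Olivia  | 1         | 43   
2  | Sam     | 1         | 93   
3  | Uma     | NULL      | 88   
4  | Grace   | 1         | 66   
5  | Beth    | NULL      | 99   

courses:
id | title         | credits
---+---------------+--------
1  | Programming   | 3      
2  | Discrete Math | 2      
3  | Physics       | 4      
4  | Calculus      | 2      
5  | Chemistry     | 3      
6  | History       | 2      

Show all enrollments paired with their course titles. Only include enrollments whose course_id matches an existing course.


INNER JOIN keeps only enrollments rows whose course_id matches an id in courses. Walk through each enrollment:
  - enrollment 1 (Olivia): course_id=1 -> matches Programming
  - enrollment 2 (Sam): course_id=1 -> matches Programming
  - enrollment 3 (Uma): course_id=NULL, no match -> dropped
  - enrollment 4 (Grace): course_id=1 -> matches Programming
  - enrollment 5 (Beth): course_id=NULL, no match -> dropped
So 2 of 5 rows are dropped.

SQL:
SELECT a.student, b.title AS course
FROM enrollments a
INNER JOIN courses b ON a.course_id = b.id

Result:
student | course     
--------+------------
Olivia  | Programming
Sam     | Programming
Grace   | Programming


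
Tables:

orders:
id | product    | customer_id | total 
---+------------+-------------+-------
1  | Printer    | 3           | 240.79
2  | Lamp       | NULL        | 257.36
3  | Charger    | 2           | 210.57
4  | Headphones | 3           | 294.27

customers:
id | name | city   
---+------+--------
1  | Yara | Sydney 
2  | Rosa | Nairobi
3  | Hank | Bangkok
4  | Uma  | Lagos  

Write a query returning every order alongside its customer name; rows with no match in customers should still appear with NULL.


LEFT JOIN keeps every row from orders (the left table); where customer_id has no match in customers, the customer columns become NULL. Walk through each order:
  - order 1 (Printer): customer_id=3 -> matches Hank
  - order 2 (Lamp): customer_id=NULL, no match -> kept with NULL
  - order 3 (Charger): customer_id=2 -> matches Rosa
  - order 4 (Headphones): customer_id=3 -> matches Hank
All 4 rows appear; 1 has NULL customer.

SQL:
SELECT a.product, b.name AS customer
FROM orders a
LEFT JOIN customers b ON a.customer_id = b.id

Result:
product    | customer
-----------+---------
Printer    | Hank    
Lamp       | NULL    
Charger    | Rosa    
Headphones | Hank    


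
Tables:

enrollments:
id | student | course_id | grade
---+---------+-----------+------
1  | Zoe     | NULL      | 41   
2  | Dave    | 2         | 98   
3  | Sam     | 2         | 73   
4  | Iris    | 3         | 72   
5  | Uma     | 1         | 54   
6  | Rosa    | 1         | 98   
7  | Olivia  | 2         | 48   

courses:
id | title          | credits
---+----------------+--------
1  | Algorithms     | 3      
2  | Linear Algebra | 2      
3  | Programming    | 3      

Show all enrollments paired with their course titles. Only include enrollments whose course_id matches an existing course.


INNER JOIN keeps only enrollments rows whose course_id matches an id in courses. Walk through each enrollment:
  - enrollment 1 (Zoe): course_id=NULL, no match -> dropped
  - enrollment 2 (Dave): course_id=2 -> matches Linear Algebra
  - enrollment 3 (Sam): course_id=2 -> matches Linear Algebra
  - enrollment 4 (Iris): course_id=3 -> matches Programming
  - enrollment 5 (Uma): course_id=1 -> matches Algorithms
  - enrollment 6 (Rosa): course_id=1 -> matches Algorithms
  - enrollment 7 (Olivia): course_id=2 -> matches Linear Algebra
So 1 of 7 rows is dropped.

SQL:
SELECT a.student, b.title AS course
FROM enrollments a
INNER JOIN courses b ON a.course_id = b.id

Result:
student | course        
--------+---------------
Dave    | Linear Algebra
Sam     | Linear Algebra
Iris    | Programming   
Uma     | Algorithms    
Rosa    | Algorithms    
Olivia  | Linear Algebra


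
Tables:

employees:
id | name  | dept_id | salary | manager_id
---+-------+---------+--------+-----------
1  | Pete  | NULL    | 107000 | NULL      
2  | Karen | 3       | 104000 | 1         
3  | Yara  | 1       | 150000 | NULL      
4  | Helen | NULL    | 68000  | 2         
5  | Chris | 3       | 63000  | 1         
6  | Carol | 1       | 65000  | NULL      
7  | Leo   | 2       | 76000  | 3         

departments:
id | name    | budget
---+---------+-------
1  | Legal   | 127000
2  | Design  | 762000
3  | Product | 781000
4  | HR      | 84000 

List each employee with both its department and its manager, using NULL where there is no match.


Two LEFT JOINs from the same base table employees: one to departments via dept_id, one to employees itself via manager_id. Both are LEFT so every employee is preserved.
Match against departments:
  - employee 1 (Pete): dept_id=NULL, no match -> kept with NULL
  - employee 2 (Karen): dept_id=3 -> matches Product
  - employee 3 (Yara): dept_id=1 -> matches Legal
  - employee 4 (Helen): dept_id=NULL, no match -> kept with NULL
  - employee 5 (Chris): dept_id=3 -> matches Product
  - employee 6 (Carol): dept_id=1 -> matches Legal
  - employee 7 (Leo): dept_id=2 -> matches Design
Match against employees (self):
  - employee 1 (Pete): manager_id=NULL -> NULL
  - employee 2 (Karen): manager_id=1 -> Pete
  - employee 3 (Yara): manager_id=NULL -> NULL
  - employee 4 (Helen): manager_id=2 -> Karen
  - employee 5 (Chris): manager_id=1 -> Pete
  - employee 6 (Carol): manager_id=NULL -> NULL
  - employee 7 (Leo): manager_id=3 -> Yara

SQL:
SELECT a.name, b.name AS department, c.name AS manager
FROM employees a
LEFT JOIN departments b ON a.dept_id = b.id
LEFT JOIN employees c ON a.manager_id = c.id

Result:
name  | department | manager
------+------------+--------
Pete  | NULL       | NULL   
Karen | Product    | Pete   
Yara  | Legal      | NULL   
Helen | NULL       | Karen  
Chris | Product    | Pete   
Carol | Legal      | NULL   
Leo   | Design     | Yara   


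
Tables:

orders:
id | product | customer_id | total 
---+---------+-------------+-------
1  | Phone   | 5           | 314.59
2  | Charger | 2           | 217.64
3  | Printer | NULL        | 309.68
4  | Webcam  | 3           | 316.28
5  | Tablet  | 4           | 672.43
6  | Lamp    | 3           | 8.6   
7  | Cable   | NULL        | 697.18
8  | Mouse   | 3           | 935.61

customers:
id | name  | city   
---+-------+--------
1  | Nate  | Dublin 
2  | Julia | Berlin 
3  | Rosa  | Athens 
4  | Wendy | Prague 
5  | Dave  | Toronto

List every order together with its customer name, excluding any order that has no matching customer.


INNER JOIN keeps only orders rows whose customer_id matches an id in customers. Walk through each order:
  - order 1 (Phone): customer_id=5 -> matches Dave
  - order 2 (Charger): customer_id=2 -> matches Julia
  - order 3 (Printer): customer_id=NULL, no match -> dropped
  - order 4 (Webcam): customer_id=3 -> matches Rosa
  - order 5 (Tablet): customer_id=4 -> matches Wendy
  - order 6 (Lamp): customer_id=3 -> matches Rosa
  - order 7 (Cable): customer_id=NULL, no match -> dropped
  - order 8 (Mouse): customer_id=3 -> matches Rosa
So 2 of 8 rows are dropped.

SQL:
SELECT a.product, b.name AS customer
FROM orders a
INNER JOIN customers b ON a.customer_id = b.id

Result:
product | customer
--------+---------
Phone   | Dave    
Charger | Julia   
Webcam  | Rosa    
Tablet  | Wendy   
Lamp    | Rosa    
Mouse   | Rosa    


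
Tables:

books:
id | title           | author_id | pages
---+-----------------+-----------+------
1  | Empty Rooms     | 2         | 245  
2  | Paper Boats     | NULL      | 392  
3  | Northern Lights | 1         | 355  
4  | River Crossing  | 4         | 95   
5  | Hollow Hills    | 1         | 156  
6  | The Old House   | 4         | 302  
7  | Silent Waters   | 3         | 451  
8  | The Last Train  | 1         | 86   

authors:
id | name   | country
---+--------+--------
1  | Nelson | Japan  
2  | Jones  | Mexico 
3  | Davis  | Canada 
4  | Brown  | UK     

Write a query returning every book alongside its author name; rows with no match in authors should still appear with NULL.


LEFT JOIN keeps every row from books (the left table); where author_id has no match in authors, the author columns become NULL. Walk through each book:
  - book 1 (Empty Rooms): author_id=2 -> matches Jones
  - book 2 (Paper Boats): author_id=NULL, no match -> kept with NULL
  - book 3 (Northern Lights): author_id=1 -> matches Nelson
  - book 4 (River Crossing): author_id=4 -> matches Brown
  - book 5 (Hollow Hills): author_id=1 -> matches Nelson
  - book 6 (The Old House): author_id=4 -> matches Brown
  - book 7 (Silent Waters): author_id=3 -> matches Davis
  - book 8 (The Last Train): author_id=1 -> matches Nelson
All 8 rows appear; 1 has NULL author.

SQL:
SELECT a.title, b.name AS author
FROM books a
LEFT JOIN authors b ON a.author_id = b.id

Result:
title           | author
----------------+-------
Empty Rooms     | Jones 
Paper Boats     | NULL  
Northern Lights | Nelson
River Crossing  | Brown 
Hollow Hills    | Nelson
The Old House   | Brown 
Silent Waters   | Davis 
The Last Train  | Nelson


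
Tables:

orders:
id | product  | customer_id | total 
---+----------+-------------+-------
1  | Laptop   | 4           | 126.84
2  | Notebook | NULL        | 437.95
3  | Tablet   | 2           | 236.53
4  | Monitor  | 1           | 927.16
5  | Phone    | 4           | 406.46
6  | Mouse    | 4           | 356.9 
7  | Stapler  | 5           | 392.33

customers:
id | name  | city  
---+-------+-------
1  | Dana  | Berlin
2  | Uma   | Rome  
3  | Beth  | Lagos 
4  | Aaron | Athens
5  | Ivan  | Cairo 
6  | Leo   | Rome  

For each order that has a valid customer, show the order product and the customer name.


INNER JOIN keeps only orders rows whose customer_id matches an id in customers. Walk through each order:
  - order 1 (Laptop): customer_id=4 -> matches Aaron
  - order 2 (Notebook): customer_id=NULL, no match -> dropped
  - order 3 (Tablet): customer_id=2 -> matches Uma
  - order 4 (Monitor): customer_id=1 -> matches Dana
  - order 5 (Phone): customer_id=4 -> matches Aaron
  - order 6 (Mouse): customer_id=4 -> matches Aaron
  - order 7 (Stapler): customer_id=5 -> matches Ivan
So 1 of 7 rows is dropped.

SQL:
SELECT a.product, b.name AS customer
FROM orders a
INNER JOIN customers b ON a.customer_id = b.id

Result:
product | customer
--------+---------
Laptop  | Aaron   
Tablet  | Uma     
Monitor | Dana    
Phone   | Aaron   
Mouse   | Aaron   
Stapler | Ivan    


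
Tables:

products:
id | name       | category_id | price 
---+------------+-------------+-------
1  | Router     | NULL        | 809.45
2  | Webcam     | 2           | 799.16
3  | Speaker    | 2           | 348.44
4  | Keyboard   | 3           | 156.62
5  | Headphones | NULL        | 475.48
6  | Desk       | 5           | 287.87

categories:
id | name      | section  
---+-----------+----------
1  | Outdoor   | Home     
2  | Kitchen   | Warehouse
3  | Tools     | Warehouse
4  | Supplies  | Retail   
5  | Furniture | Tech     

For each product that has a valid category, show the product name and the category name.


INNER JOIN keeps only products rows whose category_id matches an id in categories. Walk through each product:
  - product 1 (Router): category_id=NULL, no match -> dropped
  - product 2 (Webcam): category_id=2 -> matches Kitchen
  - product 3 (Speaker): category_id=2 -> matches Kitchen
  - product 4 (Keyboard): category_id=3 -> matches Tools
  - product 5 (Headphones): category_id=NULL, no match -> dropped
  - product 6 (Desk): category_id=5 -> matches Furniture
So 2 of 6 rows are dropped.

SQL:
SELECT a.name, b.name AS category
FROM products a
INNER JOIN categories b ON a.category_id = b.id

Result:
name     | category 
---------+----------
Webcam   | Kitchen  
Speaker  | Kitchen  
Keyboard | Tools    
Desk     | Furniture
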